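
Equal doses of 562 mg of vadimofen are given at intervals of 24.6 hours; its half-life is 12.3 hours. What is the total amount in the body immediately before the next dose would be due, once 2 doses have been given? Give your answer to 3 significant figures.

176 mg

The 2 doses were given 49.2, 24.6 hours ago.
Total = 562·(1/2)^(49.2/12.3) + 562·(1/2)^(24.6/12.3)
      = 35.125 + 140.5 ≈ 175.62 mg.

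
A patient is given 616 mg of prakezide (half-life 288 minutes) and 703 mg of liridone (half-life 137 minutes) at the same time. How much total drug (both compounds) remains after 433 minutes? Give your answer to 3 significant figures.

296 mg

prakezide: 616 × (1/2)^(433/288) = 616 × (1/2)^1.5035 ≈ 217.27 mg.
liridone: 703 × (1/2)^(433/137) = 703 × (1/2)^3.1606 ≈ 78.619 mg.
Total = 217.27 + 78.619 ≈ 295.88 mg.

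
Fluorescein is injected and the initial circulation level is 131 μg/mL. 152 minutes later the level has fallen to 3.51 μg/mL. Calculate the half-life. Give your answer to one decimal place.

A/A₀ = 3.51/131 ≈ 0.026794.
n = log₂(37.322) ≈ 5.222 half-lives elapsed in 152 minutes.
t½ = 152/5.222 ≈ 29.108 minutes.

29.1 minutes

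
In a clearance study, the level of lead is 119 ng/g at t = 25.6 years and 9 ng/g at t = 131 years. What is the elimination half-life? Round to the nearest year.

28 years

Over Δt = 131 − 25.6 = 105.4 years, the level fell by a factor of 119/9 ≈ 13.222.
n = log₂(13.222) ≈ 3.7249 half-lives, so t½ = 105.4/3.7249 ≈ 28.296 years.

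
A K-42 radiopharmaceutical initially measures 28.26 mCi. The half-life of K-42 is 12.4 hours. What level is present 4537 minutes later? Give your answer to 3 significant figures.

Convert the elapsed time: 4537 minutes = 75.6167 hours.
Number of half-lives: n = 75.6167/12.4 ≈ 6.0981.
Remaining = 28.26 × (1/2)^6.0981 = 28.26 × 0.014598 ≈ 0.41253 mCi.

0.413 mCi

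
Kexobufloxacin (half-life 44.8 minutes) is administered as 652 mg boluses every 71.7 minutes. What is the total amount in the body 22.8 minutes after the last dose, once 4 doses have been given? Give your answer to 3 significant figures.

The 4 doses were given 237.9, 166.2, 94.5, 22.8 minutes ago.
Total = 652·(1/2)^(237.9/44.8) + 652·(1/2)^(166.2/44.8) + 652·(1/2)^(94.5/44.8) + 652·(1/2)^(22.8/44.8)
      = 16.432 + 49.829 + 151.1 + 458.19 ≈ 675.55 mg.

676 mg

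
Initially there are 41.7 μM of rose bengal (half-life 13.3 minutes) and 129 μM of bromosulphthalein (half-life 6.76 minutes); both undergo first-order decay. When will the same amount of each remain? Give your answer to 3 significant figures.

22.4 minutes

Set 41.7·(1/2)^(t/13.3) = 129·(1/2)^(t/6.76).
Taking log₂: log₂(41.7/129) = t·(1/13.3 − 1/6.76).
log₂(0.32326) = -1.6293; 1/13.3 − 1/6.76 = -0.072741.
t = -1.6293 / -0.072741 ≈ 22.398 minutes.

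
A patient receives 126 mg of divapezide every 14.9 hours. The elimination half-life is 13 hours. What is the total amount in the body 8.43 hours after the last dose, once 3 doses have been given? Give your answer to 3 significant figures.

The 3 doses were given 38.23, 23.33, 8.43 hours ago.
Total = 126·(1/2)^(38.23/13) + 126·(1/2)^(23.33/13) + 126·(1/2)^(8.43/13)
      = 16.41 + 36.319 + 80.383 ≈ 133.11 mg.

133 mg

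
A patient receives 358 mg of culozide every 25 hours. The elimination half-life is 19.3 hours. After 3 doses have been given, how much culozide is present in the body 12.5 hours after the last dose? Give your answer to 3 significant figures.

The 3 doses were given 62.5, 37.5, 12.5 hours ago.
Total = 358·(1/2)^(62.5/19.3) + 358·(1/2)^(37.5/19.3) + 358·(1/2)^(12.5/19.3)
      = 37.935 + 93.107 + 228.52 ≈ 359.56 mg.

360 mg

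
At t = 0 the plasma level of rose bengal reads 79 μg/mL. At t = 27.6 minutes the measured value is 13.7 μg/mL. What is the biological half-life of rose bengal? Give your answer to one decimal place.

10.9 minutes

A/A₀ = 13.7/79 ≈ 0.17342.
n = log₂(5.7664) ≈ 2.5277 half-lives elapsed in 27.6 minutes.
t½ = 27.6/2.5277 ≈ 10.919 minutes.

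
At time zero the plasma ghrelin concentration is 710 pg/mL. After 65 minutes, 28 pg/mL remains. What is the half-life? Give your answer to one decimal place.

13.9 minutes

A/A₀ = 28/710 ≈ 0.039437.
n = log₂(25.357) ≈ 4.6643 half-lives elapsed in 65 minutes.
t½ = 65/4.6643 ≈ 13.936 minutes.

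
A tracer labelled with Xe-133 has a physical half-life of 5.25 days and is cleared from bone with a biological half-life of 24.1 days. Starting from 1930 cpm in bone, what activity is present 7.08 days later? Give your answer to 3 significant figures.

618 cpm

1/t_eff = 1/t_phys + 1/t_biol = 1/5.25 + 1/24.1 = 0.23197 per day.
t_eff = 5.25 × 24.1 / (5.25 + 24.1) ≈ 4.3109 days.
Remaining = 1930 × (1/2)^(7.08/4.3109) = 1930 × (1/2)^1.6423 ≈ 618.25 cpm.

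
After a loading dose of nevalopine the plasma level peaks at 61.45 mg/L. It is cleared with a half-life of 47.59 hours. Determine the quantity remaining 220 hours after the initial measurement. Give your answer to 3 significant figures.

Number of half-lives: n = 220/47.59 ≈ 4.6228.
Remaining = 61.45 × (1/2)^4.6228 = 61.45 × 0.040588 ≈ 2.4941 mg/L.

2.49 mg/L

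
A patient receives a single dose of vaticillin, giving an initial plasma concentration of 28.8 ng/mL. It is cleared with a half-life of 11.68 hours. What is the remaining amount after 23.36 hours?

Elapsed time is 2 half-lives (23.36/11.68).
Each half-life halves the amount: 28.8 × (1/2)^2 = 28.8/4 = 7.2 ng/mL.

7.2 ng/mL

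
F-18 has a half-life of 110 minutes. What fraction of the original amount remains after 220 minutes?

0.25

n = 220/110 ≈ 2 half-lives.
Fraction remaining = (1/2)^2 ≈ 0.25.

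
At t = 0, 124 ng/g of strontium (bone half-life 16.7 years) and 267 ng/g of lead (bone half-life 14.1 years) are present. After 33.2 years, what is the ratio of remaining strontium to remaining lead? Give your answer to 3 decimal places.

0.599

strontium: 124 × (1/2)^(33.2/16.7) = 124 × (1/2)^1.988 ≈ 31.258 ng/g.
lead: 267 × (1/2)^(33.2/14.1) = 267 × (1/2)^2.3546 ≈ 52.204 ng/g.
Ratio ≈ 31.258 / 52.204 ≈ 0.59878.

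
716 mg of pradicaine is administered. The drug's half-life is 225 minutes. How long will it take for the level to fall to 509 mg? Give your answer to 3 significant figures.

111 minutes

Fraction remaining = 509/716 ≈ 0.71089.
n = log₂(716/509) = ln(1.4067)/ln 2 ≈ 0.49229 half-lives.
t = n × t½ = 0.49229 × 225 ≈ 110.77 minutes.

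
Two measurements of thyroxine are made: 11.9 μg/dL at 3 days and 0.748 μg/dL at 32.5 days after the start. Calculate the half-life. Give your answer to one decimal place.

7.4 days

Over Δt = 32.5 − 3 = 29.5 days, the level fell by a factor of 11.9/0.748 ≈ 15.909.
n = log₂(15.909) ≈ 3.9918 half-lives, so t½ = 29.5/3.9918 ≈ 7.3902 days.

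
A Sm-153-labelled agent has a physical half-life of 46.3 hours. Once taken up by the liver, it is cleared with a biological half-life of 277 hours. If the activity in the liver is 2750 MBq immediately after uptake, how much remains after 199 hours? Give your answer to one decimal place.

1/t_eff = 1/t_phys + 1/t_biol = 1/46.3 + 1/277 = 0.025208 per hour.
t_eff = 46.3 × 277 / (46.3 + 277) ≈ 39.669 hours.
Remaining = 2750 × (1/2)^(199/39.669) = 2750 × (1/2)^5.0165 ≈ 84.962 MBq.

85.0 MBq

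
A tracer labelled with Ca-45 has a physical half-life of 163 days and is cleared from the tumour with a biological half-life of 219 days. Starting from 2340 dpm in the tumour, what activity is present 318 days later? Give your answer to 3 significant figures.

221 dpm

1/t_eff = 1/t_phys + 1/t_biol = 1/163 + 1/219 = 0.010701 per day.
t_eff = 163 × 219 / (163 + 219) ≈ 93.448 days.
Remaining = 2340 × (1/2)^(318/93.448) = 2340 × (1/2)^3.403 ≈ 221.22 dpm.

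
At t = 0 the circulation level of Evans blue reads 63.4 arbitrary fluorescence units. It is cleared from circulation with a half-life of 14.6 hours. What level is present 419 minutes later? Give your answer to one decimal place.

Convert the elapsed time: 419 minutes = 6.98333 hours.
Number of half-lives: n = 6.98333/14.6 ≈ 0.47831.
Remaining = 63.4 × (1/2)^0.47831 = 63.4 × 0.71782 ≈ 45.51 arbitrary fluorescence units.

45.5 arbitrary fluorescence units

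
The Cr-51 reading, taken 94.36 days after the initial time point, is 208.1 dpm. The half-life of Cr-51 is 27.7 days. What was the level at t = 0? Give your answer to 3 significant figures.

2210 dpm

Number of half-lives elapsed: n = 94.36/27.7 ≈ 3.4065.
A₀ = A × 2^n = 208.1 × 2^3.4065 = 208.1 × 10.604 ≈ 2206.6 dpm.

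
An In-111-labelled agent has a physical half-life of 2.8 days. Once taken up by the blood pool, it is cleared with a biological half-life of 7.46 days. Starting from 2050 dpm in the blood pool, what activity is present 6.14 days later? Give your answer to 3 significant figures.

1/t_eff = 1/t_phys + 1/t_biol = 1/2.8 + 1/7.46 = 0.49119 per day.
t_eff = 2.8 × 7.46 / (2.8 + 7.46) ≈ 2.0359 days.
Remaining = 2050 × (1/2)^(6.14/2.0359) = 2050 × (1/2)^3.0159 ≈ 253.44 dpm.

253 dpm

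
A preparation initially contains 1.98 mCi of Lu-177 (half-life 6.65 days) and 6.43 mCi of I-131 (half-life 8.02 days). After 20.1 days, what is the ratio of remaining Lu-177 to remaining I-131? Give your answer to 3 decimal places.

0.215

Lu-177: 1.98 × (1/2)^(20.1/6.65) = 1.98 × (1/2)^3.0226 ≈ 0.24366 mCi.
I-131: 6.43 × (1/2)^(20.1/8.02) = 6.43 × (1/2)^2.5062 ≈ 1.1318 mCi.
Ratio ≈ 0.24366 / 1.1318 ≈ 0.21529.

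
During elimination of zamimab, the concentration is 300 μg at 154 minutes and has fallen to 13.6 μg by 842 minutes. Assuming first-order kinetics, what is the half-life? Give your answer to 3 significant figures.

Over Δt = 842 − 154 = 688 minutes, the level fell by a factor of 300/13.6 ≈ 22.059.
n = log₂(22.059) ≈ 4.4633 half-lives, so t½ = 688/4.4633 ≈ 154.15 minutes.

154 minutes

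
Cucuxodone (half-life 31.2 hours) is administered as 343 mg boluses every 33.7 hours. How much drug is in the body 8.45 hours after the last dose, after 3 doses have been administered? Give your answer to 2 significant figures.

The 3 doses were given 75.85, 42.15, 8.45 hours ago.
Total = 343·(1/2)^(75.85/31.2) + 343·(1/2)^(42.15/31.2) + 343·(1/2)^(8.45/31.2)
      = 63.601 + 134.47 + 284.29 ≈ 482.36 mg.

480 mg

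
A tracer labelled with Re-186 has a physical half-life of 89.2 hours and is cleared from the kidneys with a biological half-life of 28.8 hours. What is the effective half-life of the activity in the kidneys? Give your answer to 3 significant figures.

1/t_eff = 1/t_phys + 1/t_biol = 1/89.2 + 1/28.8 = 0.045933 per hour.
t_eff = 89.2 × 28.8 / (89.2 + 28.8) ≈ 21.771 hours.

21.8 hours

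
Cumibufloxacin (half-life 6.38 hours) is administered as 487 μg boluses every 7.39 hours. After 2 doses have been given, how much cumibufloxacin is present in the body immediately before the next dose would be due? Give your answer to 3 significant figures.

The 2 doses were given 14.78, 7.39 hours ago.
Total = 487·(1/2)^(14.78/6.38) + 487·(1/2)^(7.39/6.38)
      = 97.759 + 218.19 ≈ 315.95 μg.

316 μg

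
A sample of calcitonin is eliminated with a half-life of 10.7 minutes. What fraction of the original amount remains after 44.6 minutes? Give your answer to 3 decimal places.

0.056

n = 44.6/10.7 ≈ 4.1682 half-lives.
Fraction remaining = (1/2)^4.1682 ≈ 0.055621.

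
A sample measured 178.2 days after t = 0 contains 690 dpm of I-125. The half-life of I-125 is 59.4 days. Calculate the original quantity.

5520 dpm

Number of half-lives elapsed: n = 178.2/59.4 ≈ 3.
A₀ = A × 2^n = 690 × 2^3 = 690 × 8 ≈ 5520 dpm.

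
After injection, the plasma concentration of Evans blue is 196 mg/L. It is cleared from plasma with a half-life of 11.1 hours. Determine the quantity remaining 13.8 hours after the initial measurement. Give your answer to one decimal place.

82.8 mg/L

Number of half-lives: n = 13.8/11.1 ≈ 1.2432.
Remaining = 196 × (1/2)^1.2432 = 196 × 0.42242 ≈ 82.795 mg/L.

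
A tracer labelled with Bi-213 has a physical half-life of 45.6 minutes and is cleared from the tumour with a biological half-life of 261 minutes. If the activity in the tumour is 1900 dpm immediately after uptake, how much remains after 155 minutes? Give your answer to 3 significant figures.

1/t_eff = 1/t_phys + 1/t_biol = 1/45.6 + 1/261 = 0.025761 per minute.
t_eff = 45.6 × 261 / (45.6 + 261) ≈ 38.818 minutes.
Remaining = 1900 × (1/2)^(155/38.818) = 1900 × (1/2)^3.993 ≈ 119.33 dpm.

119 dpm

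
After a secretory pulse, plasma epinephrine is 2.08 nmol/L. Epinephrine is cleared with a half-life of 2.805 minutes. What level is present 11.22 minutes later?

0.13 nmol/L

Elapsed time is 4 half-lives (11.22/2.805).
Each half-life halves the amount: 2.08 × (1/2)^4 = 2.08/16 = 0.13 nmol/L.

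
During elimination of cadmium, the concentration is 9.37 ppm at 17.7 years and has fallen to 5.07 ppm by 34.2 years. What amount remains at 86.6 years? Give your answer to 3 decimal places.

0.721 ppm

Over Δt = 34.2 − 17.7 = 16.5 years, the level fell by a factor of 9.37/5.07 ≈ 1.8481.
n = log₂(1.8481) ≈ 0.88606 half-lives, so t½ = 16.5/0.88606 ≈ 18.622 years.
From t = 34.2 to t = 86.6: 5.07 × (1/2)^((86.6−34.2)/18.622) ≈ 0.721 ppm.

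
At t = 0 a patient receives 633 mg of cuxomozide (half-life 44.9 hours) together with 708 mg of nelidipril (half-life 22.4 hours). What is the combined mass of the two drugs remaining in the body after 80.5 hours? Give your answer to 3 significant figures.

241 mg

cuxomozide: 633 × (1/2)^(80.5/44.9) = 633 × (1/2)^1.7929 ≈ 182.68 mg.
nelidipril: 708 × (1/2)^(80.5/22.4) = 708 × (1/2)^3.5938 ≈ 58.642 mg.
Total = 182.68 + 58.642 ≈ 241.32 mg.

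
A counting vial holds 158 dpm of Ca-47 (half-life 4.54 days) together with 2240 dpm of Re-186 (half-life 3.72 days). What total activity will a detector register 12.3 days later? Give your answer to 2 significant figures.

Ca-47: 158 × (1/2)^(12.3/4.54) = 158 × (1/2)^2.7093 ≈ 24.16 dpm.
Re-186: 2240 × (1/2)^(12.3/3.72) = 2240 × (1/2)^3.3065 ≈ 226.42 dpm.
Total = 24.16 + 226.42 ≈ 250.58 dpm.

250 dpm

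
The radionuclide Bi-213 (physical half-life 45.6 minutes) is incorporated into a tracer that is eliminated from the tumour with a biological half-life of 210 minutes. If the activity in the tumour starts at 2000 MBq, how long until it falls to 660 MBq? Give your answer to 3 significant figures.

1/t_eff = 1/t_phys + 1/t_biol = 1/45.6 + 1/210 = 0.026692 per minute.
t_eff = 45.6 × 210 / (45.6 + 210) ≈ 37.465 minutes.
n = log₂(2000/660) ≈ 1.5995; t = 1.5995 × 37.465 ≈ 59.924 minutes.

59.9 minutes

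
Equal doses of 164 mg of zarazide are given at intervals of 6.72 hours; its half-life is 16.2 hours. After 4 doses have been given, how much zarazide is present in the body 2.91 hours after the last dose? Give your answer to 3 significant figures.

The 4 doses were given 23.07, 16.35, 9.63, 2.91 hours ago.
Total = 164·(1/2)^(23.07/16.2) + 164·(1/2)^(16.35/16.2) + 164·(1/2)^(9.63/16.2) + 164·(1/2)^(2.91/16.2)
      = 61.116 + 81.475 + 108.62 + 144.8 ≈ 396.01 mg.

396 mg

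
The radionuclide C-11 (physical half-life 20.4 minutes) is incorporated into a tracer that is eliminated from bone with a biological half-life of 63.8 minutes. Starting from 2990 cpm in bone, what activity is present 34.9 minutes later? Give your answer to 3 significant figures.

625 cpm

1/t_eff = 1/t_phys + 1/t_biol = 1/20.4 + 1/63.8 = 0.064694 per minute.
t_eff = 20.4 × 63.8 / (20.4 + 63.8) ≈ 15.457 minutes.
Remaining = 2990 × (1/2)^(34.9/15.457) = 2990 × (1/2)^2.2578 ≈ 625.18 cpm.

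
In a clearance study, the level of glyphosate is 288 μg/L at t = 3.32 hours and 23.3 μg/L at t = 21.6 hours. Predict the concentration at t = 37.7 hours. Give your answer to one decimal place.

2.5 μg/L

Over Δt = 21.6 − 3.32 = 18.28 hours, the level fell by a factor of 288/23.3 ≈ 12.361.
n = log₂(12.361) ≈ 3.6277 half-lives, so t½ = 18.28/3.6277 ≈ 5.0391 hours.
From t = 21.6 to t = 37.7: 23.3 × (1/2)^((37.7−21.6)/5.0391) ≈ 2.5442 μg/L.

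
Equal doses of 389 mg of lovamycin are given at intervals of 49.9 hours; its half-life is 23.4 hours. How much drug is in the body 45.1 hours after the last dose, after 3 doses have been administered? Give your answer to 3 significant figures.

131 mg

The 3 doses were given 144.9, 95, 45.1 hours ago.
Total = 389·(1/2)^(144.9/23.4) + 389·(1/2)^(95/23.4) + 389·(1/2)^(45.1/23.4)
      = 5.3196 + 23.325 + 102.27 ≈ 130.92 mg.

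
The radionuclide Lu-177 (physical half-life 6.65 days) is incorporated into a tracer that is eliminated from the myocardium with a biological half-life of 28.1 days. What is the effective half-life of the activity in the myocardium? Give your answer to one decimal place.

1/t_eff = 1/t_phys + 1/t_biol = 1/6.65 + 1/28.1 = 0.18596 per day.
t_eff = 6.65 × 28.1 / (6.65 + 28.1) ≈ 5.3774 days.

5.4 days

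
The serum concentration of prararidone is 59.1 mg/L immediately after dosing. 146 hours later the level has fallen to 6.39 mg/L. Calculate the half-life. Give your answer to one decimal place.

45.5 hours

A/A₀ = 6.39/59.1 ≈ 0.10812.
n = log₂(9.2488) ≈ 3.2093 half-lives elapsed in 146 hours.
t½ = 146/3.2093 ≈ 45.493 hours.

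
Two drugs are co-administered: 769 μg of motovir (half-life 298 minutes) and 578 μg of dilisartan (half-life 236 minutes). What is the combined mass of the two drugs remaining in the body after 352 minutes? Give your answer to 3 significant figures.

motovir: 769 × (1/2)^(352/298) = 769 × (1/2)^1.1812 ≈ 339.12 μg.
dilisartan: 578 × (1/2)^(352/236) = 578 × (1/2)^1.4915 ≈ 205.56 μg.
Total = 339.12 + 205.56 ≈ 544.67 μg.

545 μg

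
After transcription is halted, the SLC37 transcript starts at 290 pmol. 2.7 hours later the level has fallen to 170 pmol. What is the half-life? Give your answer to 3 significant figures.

3.50 hours

A/A₀ = 170/290 ≈ 0.58621.
n = log₂(1.7059) ≈ 0.77052 half-lives elapsed in 2.7 hours.
t½ = 2.7/0.77052 ≈ 3.5041 hours.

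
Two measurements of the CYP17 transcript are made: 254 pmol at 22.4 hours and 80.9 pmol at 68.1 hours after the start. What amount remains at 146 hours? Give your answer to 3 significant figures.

11.5 pmol

Over Δt = 68.1 − 22.4 = 45.7 hours, the level fell by a factor of 254/80.9 ≈ 3.1397.
n = log₂(3.1397) ≈ 1.6506 half-lives, so t½ = 45.7/1.6506 ≈ 27.687 hours.
From t = 68.1 to t = 146: 80.9 × (1/2)^((146−68.1)/27.687) ≈ 11.507 pmol.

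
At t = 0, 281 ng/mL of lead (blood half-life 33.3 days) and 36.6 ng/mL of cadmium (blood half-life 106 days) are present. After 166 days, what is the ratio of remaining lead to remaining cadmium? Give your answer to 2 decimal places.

lead: 281 × (1/2)^(166/33.3) = 281 × (1/2)^4.985 ≈ 8.8731 ng/mL.
cadmium: 36.6 × (1/2)^(166/106) = 36.6 × (1/2)^1.566 ≈ 12.361 ng/mL.
Ratio ≈ 8.8731 / 12.361 ≈ 0.71783.

0.72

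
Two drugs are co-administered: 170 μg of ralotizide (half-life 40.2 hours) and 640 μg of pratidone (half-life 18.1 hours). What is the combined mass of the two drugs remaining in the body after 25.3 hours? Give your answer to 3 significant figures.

353 μg

ralotizide: 170 × (1/2)^(25.3/40.2) = 170 × (1/2)^0.62935 ≈ 109.9 μg.
pratidone: 640 × (1/2)^(25.3/18.1) = 640 × (1/2)^1.3978 ≈ 242.89 μg.
Total = 109.9 + 242.89 ≈ 352.79 μg.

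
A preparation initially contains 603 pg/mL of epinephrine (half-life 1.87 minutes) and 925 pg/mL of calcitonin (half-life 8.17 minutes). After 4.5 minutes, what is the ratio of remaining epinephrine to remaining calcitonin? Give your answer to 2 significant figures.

0.18

epinephrine: 603 × (1/2)^(4.5/1.87) = 603 × (1/2)^2.4064 ≈ 113.74 pg/mL.
calcitonin: 925 × (1/2)^(4.5/8.17) = 925 × (1/2)^0.5508 ≈ 631.45 pg/mL.
Ratio ≈ 113.74 / 631.45 ≈ 0.18013.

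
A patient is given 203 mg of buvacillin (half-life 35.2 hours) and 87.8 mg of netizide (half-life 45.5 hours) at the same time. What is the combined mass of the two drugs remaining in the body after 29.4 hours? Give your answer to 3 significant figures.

buvacillin: 203 × (1/2)^(29.4/35.2) = 203 × (1/2)^0.83523 ≈ 113.78 mg.
netizide: 87.8 × (1/2)^(29.4/45.5) = 87.8 × (1/2)^0.64615 ≈ 56.103 mg.
Total = 113.78 + 56.103 ≈ 169.88 mg.

170 mg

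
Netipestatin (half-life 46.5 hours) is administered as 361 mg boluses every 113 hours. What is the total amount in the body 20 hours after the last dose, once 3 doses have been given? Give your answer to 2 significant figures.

The 3 doses were given 246, 133, 20 hours ago.
Total = 361·(1/2)^(246/46.5) + 361·(1/2)^(133/46.5) + 361·(1/2)^(20/46.5)
      = 9.2249 + 49.716 + 267.94 ≈ 326.88 mg.

330 mg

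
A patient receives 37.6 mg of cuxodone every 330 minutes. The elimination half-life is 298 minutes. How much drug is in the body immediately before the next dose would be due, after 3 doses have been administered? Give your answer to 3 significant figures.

The 3 doses were given 990, 660, 330 minutes ago.
Total = 37.6·(1/2)^(990/298) + 37.6·(1/2)^(660/298) + 37.6·(1/2)^(330/298)
      = 3.7594 + 8.0999 + 17.451 ≈ 29.311 mg.

29.3 mg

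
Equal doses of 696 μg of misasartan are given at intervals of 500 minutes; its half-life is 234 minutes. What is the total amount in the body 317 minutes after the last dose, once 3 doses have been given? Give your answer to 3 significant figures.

348 μg

The 3 doses were given 1317, 817, 317 minutes ago.
Total = 696·(1/2)^(1317/234) + 696·(1/2)^(817/234) + 696·(1/2)^(317/234)
      = 14.072 + 61.884 + 272.15 ≈ 348.1 μg.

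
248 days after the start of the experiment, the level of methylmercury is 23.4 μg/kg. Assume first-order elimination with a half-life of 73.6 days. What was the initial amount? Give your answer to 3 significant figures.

242 μg/kg

Number of half-lives elapsed: n = 248/73.6 ≈ 3.3696.
A₀ = A × 2^n = 23.4 × 2^3.3696 = 23.4 × 10.336 ≈ 241.86 μg/kg.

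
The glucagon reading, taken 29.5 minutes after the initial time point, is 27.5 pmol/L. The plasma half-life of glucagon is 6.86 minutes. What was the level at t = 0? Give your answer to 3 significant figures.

542 pmol/L

Number of half-lives elapsed: n = 29.5/6.86 ≈ 4.3003.
A₀ = A × 2^n = 27.5 × 2^4.3003 = 27.5 × 19.702 ≈ 541.81 pmol/L.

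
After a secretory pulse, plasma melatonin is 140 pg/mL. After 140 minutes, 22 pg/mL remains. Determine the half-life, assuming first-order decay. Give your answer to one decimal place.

A/A₀ = 22/140 ≈ 0.15714.
n = log₂(6.3636) ≈ 2.6699 half-lives elapsed in 140 minutes.
t½ = 140/2.6699 ≈ 52.437 minutes.

52.4 minutes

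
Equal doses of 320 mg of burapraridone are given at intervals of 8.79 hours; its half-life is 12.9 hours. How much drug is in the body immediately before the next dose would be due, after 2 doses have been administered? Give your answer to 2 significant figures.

The 2 doses were given 17.58, 8.79 hours ago.
Total = 320·(1/2)^(17.58/12.9) + 320·(1/2)^(8.79/12.9)
      = 124.43 + 199.54 ≈ 323.97 mg.

320 mg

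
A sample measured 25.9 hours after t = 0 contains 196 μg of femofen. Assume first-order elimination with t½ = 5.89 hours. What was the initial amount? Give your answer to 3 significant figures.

Number of half-lives elapsed: n = 25.9/5.89 ≈ 4.3973.
A₀ = A × 2^n = 196 × 2^4.3973 = 196 × 21.072 ≈ 4130.2 μg.

4130 μg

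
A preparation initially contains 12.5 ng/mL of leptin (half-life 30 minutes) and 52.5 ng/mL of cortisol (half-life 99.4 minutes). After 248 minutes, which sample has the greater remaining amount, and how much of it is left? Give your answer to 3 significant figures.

leptin: 12.5 × (1/2)^8.2667 ≈ 0.040588 ng/mL.
cortisol: 52.5 × (1/2)^2.495 ≈ 9.3132 ng/mL.
Cortisol has more remaining, at ≈ 9.3132 ng/mL.

cortisol, 9.31 ng/mL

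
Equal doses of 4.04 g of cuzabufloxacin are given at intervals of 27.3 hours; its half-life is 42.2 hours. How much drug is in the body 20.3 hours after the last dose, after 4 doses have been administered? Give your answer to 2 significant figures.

The 4 doses were given 102.2, 74.9, 47.6, 20.3 hours ago.
Total = 4.04·(1/2)^(102.2/42.2) + 4.04·(1/2)^(74.9/42.2) + 4.04·(1/2)^(47.6/42.2) + 4.04·(1/2)^(20.3/42.2)
      = 0.75396 + 1.1806 + 1.8485 + 2.8945 ≈ 6.6776 g.

6.7 g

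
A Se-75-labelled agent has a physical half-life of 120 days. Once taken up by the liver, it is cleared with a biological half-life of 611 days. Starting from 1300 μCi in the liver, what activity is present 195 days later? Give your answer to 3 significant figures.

1/t_eff = 1/t_phys + 1/t_biol = 1/120 + 1/611 = 0.00997 per day.
t_eff = 120 × 611 / (120 + 611) ≈ 100.3 days.
Remaining = 1300 × (1/2)^(195/100.3) = 1300 × (1/2)^1.9441 ≈ 337.83 μCi.

338 μCi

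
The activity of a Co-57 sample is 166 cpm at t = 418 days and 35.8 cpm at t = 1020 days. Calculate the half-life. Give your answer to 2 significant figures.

270 days

Over Δt = 1020 − 418 = 602 days, the level fell by a factor of 166/35.8 ≈ 4.6369.
n = log₂(4.6369) ≈ 2.2132 half-lives, so t½ = 602/2.2132 ≈ 272.01 days.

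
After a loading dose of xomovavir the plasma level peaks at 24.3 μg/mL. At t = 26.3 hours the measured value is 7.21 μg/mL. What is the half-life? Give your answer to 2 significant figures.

A/A₀ = 7.21/24.3 ≈ 0.29671.
n = log₂(3.3703) ≈ 1.7529 half-lives elapsed in 26.3 hours.
t½ = 26.3/1.7529 ≈ 15.004 hours.

15 hours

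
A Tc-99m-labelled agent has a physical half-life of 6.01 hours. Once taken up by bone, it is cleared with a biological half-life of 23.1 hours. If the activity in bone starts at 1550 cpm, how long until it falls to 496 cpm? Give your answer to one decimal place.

7.8 hours

1/t_eff = 1/t_phys + 1/t_biol = 1/6.01 + 1/23.1 = 0.20968 per hour.
t_eff = 6.01 × 23.1 / (6.01 + 23.1) ≈ 4.7692 hours.
n = log₂(1550/496) ≈ 1.6439; t = 1.6439 × 4.7692 ≈ 7.8399 hours.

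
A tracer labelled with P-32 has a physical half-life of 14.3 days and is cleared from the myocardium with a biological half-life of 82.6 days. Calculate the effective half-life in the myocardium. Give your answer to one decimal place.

1/t_eff = 1/t_phys + 1/t_biol = 1/14.3 + 1/82.6 = 0.082037 per day.
t_eff = 14.3 × 82.6 / (14.3 + 82.6) ≈ 12.19 days.

12.2 days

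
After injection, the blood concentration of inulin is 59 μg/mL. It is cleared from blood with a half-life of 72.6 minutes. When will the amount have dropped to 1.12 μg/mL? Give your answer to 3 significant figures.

415 minutes

Fraction remaining = 1.12/59 ≈ 0.018983.
n = log₂(59/1.12) = ln(52.679)/ln 2 ≈ 5.7191 half-lives.
t = n × t½ = 5.7191 × 72.6 ≈ 415.21 minutes.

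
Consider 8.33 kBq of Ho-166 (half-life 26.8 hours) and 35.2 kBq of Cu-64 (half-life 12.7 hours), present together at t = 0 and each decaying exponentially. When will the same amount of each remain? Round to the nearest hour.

Set 8.33·(1/2)^(t/26.8) = 35.2·(1/2)^(t/12.7).
Taking log₂: log₂(8.33/35.2) = t·(1/26.8 − 1/12.7).
log₂(0.23665) = -2.0792; 1/26.8 − 1/12.7 = -0.041427.
t = -2.0792 / -0.041427 ≈ 50.19 hours.

50 hours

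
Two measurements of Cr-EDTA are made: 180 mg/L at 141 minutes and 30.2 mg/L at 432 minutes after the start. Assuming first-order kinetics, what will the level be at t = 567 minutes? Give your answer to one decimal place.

Over Δt = 432 − 141 = 291 minutes, the level fell by a factor of 180/30.2 ≈ 5.9603.
n = log₂(5.9603) ≈ 2.5754 half-lives, so t½ = 291/2.5754 ≈ 112.99 minutes.
From t = 432 to t = 567: 30.2 × (1/2)^((567−432)/112.99) ≈ 13.193 mg/L.

13.2 mg/L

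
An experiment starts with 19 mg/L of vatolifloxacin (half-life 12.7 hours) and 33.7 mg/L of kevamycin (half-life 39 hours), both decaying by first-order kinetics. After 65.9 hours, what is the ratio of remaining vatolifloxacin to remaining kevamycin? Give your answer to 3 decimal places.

vatolifloxacin: 19 × (1/2)^(65.9/12.7) = 19 × (1/2)^5.189 ≈ 0.52085 mg/L.
kevamycin: 33.7 × (1/2)^(65.9/39) = 33.7 × (1/2)^1.6897 ≈ 10.446 mg/L.
Ratio ≈ 0.52085 / 10.446 ≈ 0.04986.

0.050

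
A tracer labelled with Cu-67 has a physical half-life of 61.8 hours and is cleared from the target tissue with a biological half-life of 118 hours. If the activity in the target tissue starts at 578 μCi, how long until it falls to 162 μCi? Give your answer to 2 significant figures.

1/t_eff = 1/t_phys + 1/t_biol = 1/61.8 + 1/118 = 0.024656 per hour.
t_eff = 61.8 × 118 / (61.8 + 118) ≈ 40.558 hours.
n = log₂(578/162) ≈ 1.8351; t = 1.8351 × 40.558 ≈ 74.428 hours.

74 hours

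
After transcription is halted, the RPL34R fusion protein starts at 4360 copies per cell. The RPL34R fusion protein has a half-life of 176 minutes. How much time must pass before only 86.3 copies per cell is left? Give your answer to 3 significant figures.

996 minutes

Fraction remaining = 86.3/4360 ≈ 0.019794.
n = log₂(4360/86.3) = ln(50.521)/ln 2 ≈ 5.6588 half-lives.
t = n × t½ = 5.6588 × 176 ≈ 995.95 minutes.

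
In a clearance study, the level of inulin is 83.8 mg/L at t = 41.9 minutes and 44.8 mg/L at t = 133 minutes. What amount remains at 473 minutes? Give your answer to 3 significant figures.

4.33 mg/L

Over Δt = 133 − 41.9 = 91.1 minutes, the level fell by a factor of 83.8/44.8 ≈ 1.8705.
n = log₂(1.8705) ≈ 0.90345 half-lives, so t½ = 91.1/0.90345 ≈ 100.84 minutes.
From t = 133 to t = 473: 44.8 × (1/2)^((473−133)/100.84) ≈ 4.3277 mg/L.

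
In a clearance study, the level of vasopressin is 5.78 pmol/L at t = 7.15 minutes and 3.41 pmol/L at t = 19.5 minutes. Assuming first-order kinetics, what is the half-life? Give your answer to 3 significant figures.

16.2 minutes

Over Δt = 19.5 − 7.15 = 12.35 minutes, the level fell by a factor of 5.78/3.41 ≈ 1.695.
n = log₂(1.695) ≈ 0.7613 half-lives, so t½ = 12.35/0.7613 ≈ 16.222 minutes.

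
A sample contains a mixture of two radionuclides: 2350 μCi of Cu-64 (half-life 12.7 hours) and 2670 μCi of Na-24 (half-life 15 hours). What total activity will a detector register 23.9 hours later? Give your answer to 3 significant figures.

Cu-64: 2350 × (1/2)^(23.9/12.7) = 2350 × (1/2)^1.8819 ≈ 637.62 μCi.
Na-24: 2670 × (1/2)^(23.9/15) = 2670 × (1/2)^1.5933 ≈ 884.85 μCi.
Total = 637.62 + 884.85 ≈ 1522.5 μCi.

1520 μCi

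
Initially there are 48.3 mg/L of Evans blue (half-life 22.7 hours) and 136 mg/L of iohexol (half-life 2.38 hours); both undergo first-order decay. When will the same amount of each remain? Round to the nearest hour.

4 hours

Set 48.3·(1/2)^(t/22.7) = 136·(1/2)^(t/2.38).
Taking log₂: log₂(48.3/136) = t·(1/22.7 − 1/2.38).
log₂(0.35515) = -1.4935; 1/22.7 − 1/2.38 = -0.37612.
t = -1.4935 / -0.37612 ≈ 3.9709 hours.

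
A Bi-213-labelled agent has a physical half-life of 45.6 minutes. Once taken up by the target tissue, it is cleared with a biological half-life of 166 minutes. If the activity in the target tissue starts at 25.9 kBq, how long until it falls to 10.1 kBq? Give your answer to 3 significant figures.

48.6 minutes

1/t_eff = 1/t_phys + 1/t_biol = 1/45.6 + 1/166 = 0.027954 per minute.
t_eff = 45.6 × 166 / (45.6 + 166) ≈ 35.773 minutes.
n = log₂(25.9/10.1) ≈ 1.3586; t = 1.3586 × 35.773 ≈ 48.601 minutes.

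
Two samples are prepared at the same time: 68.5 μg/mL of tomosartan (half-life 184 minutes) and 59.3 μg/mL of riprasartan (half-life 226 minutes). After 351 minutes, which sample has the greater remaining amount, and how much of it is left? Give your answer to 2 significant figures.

riprasartan, 20 μg/mL

tomosartan: 68.5 × (1/2)^1.9076 ≈ 18.258 μg/mL.
riprasartan: 59.3 × (1/2)^1.5531 ≈ 20.208 μg/mL.
Riprasartan has more remaining, at ≈ 20.208 μg/mL.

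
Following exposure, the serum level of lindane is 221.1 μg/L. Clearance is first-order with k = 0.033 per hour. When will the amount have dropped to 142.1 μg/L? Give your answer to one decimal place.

t½ = ln 2 / k = 0.69315 / 0.033 ≈ 21.004 hours.
Fraction remaining = 142.1/221.1 ≈ 0.6427.
n = log₂(221.1/142.1) = ln(1.5559)/ln 2 ≈ 0.63779 half-lives.
t = n × t½ = 0.63779 × 21.004 ≈ 13.396 hours.

13.4 hours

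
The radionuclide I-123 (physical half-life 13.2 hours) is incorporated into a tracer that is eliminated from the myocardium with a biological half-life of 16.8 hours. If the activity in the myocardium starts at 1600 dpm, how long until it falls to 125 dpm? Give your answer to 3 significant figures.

1/t_eff = 1/t_phys + 1/t_biol = 1/13.2 + 1/16.8 = 0.13528 per hour.
t_eff = 13.2 × 16.8 / (13.2 + 16.8) ≈ 7.392 hours.
n = log₂(1600/125) ≈ 3.6781; t = 3.6781 × 7.392 ≈ 27.188 hours.

27.2 hours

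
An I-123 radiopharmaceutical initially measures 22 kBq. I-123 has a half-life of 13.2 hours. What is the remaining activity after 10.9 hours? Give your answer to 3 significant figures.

Number of half-lives: n = 10.9/13.2 ≈ 0.82576.
Remaining = 22 × (1/2)^0.82576 = 22 × 0.56419 ≈ 12.412 kBq.

12.4 kBq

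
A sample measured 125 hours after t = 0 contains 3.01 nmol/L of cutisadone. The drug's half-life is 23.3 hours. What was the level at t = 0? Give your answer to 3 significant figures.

124 nmol/L

Number of half-lives elapsed: n = 125/23.3 ≈ 5.3648.
A₀ = A × 2^n = 3.01 × 2^5.3648 = 3.01 × 41.207 ≈ 124.03 nmol/L.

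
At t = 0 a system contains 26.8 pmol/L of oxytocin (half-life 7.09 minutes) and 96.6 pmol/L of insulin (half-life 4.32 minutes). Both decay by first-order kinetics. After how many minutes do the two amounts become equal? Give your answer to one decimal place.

20.5 minutes

Set 26.8·(1/2)^(t/7.09) = 96.6·(1/2)^(t/4.32).
Taking log₂: log₂(26.8/96.6) = t·(1/7.09 − 1/4.32).
log₂(0.27743) = -1.8498; 1/7.09 − 1/4.32 = -0.090438.
t = -1.8498 / -0.090438 ≈ 20.454 minutes.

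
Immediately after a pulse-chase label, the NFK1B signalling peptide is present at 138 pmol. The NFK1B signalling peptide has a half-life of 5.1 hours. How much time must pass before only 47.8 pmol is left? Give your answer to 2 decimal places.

Fraction remaining = 47.8/138 ≈ 0.34638.
n = log₂(138/47.8) = ln(2.887)/ln 2 ≈ 1.5296 half-lives.
t = n × t½ = 1.5296 × 5.1 ≈ 7.8009 hours.

7.80 hours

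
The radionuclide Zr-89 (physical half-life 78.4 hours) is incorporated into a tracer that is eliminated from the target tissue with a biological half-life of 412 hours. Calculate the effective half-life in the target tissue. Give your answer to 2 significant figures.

1/t_eff = 1/t_phys + 1/t_biol = 1/78.4 + 1/412 = 0.015182 per hour.
t_eff = 78.4 × 412 / (78.4 + 412) ≈ 65.866 hours.

66 hours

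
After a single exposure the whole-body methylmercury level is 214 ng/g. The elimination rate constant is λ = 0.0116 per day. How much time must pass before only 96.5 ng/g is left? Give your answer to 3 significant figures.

68.7 days

t½ = ln 2 / λ = 0.69315 / 0.0116 ≈ 59.754 days.
Fraction remaining = 96.5/214 ≈ 0.45093.
n = log₂(214/96.5) = ln(2.2176)/ln 2 ≈ 1.149 half-lives.
t = n × t½ = 1.149 × 59.754 ≈ 68.658 days.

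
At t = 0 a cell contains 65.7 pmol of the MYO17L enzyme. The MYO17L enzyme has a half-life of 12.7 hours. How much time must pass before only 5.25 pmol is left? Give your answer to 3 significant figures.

Fraction remaining = 5.25/65.7 ≈ 0.079909.
n = log₂(65.7/5.25) = ln(12.514)/ln 2 ≈ 3.6455 half-lives.
t = n × t½ = 3.6455 × 12.7 ≈ 46.298 hours.

46.3 hours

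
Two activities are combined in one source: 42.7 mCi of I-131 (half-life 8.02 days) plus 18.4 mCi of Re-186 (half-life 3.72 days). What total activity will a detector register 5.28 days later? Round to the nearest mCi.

34 mCi

I-131: 42.7 × (1/2)^(5.28/8.02) = 42.7 × (1/2)^0.65835 ≈ 27.055 mCi.
Re-186: 18.4 × (1/2)^(5.28/3.72) = 18.4 × (1/2)^1.4194 ≈ 6.8794 mCi.
Total = 27.055 + 6.8794 ≈ 33.934 mCi.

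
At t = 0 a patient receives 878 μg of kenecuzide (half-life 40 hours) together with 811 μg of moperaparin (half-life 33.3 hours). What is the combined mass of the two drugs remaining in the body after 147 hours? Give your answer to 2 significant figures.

kenecuzide: 878 × (1/2)^(147/40) = 878 × (1/2)^3.675 ≈ 68.74 μg.
moperaparin: 811 × (1/2)^(147/33.3) = 811 × (1/2)^4.4144 ≈ 38.032 μg.
Total = 68.74 + 38.032 ≈ 106.77 μg.

110 μg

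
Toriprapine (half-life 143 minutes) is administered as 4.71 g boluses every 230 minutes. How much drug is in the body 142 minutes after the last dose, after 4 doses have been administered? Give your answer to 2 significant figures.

The 4 doses were given 832, 602, 372, 142 minutes ago.
Total = 4.71·(1/2)^(832/143) + 4.71·(1/2)^(602/143) + 4.71·(1/2)^(372/143) + 4.71·(1/2)^(142/143)
      = 0.083478 + 0.25454 + 0.77611 + 2.3664 ≈ 3.4806 g.

3.5 g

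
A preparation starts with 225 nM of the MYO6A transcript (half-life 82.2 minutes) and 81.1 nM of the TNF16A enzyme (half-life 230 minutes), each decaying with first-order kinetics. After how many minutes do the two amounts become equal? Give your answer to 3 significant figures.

188 minutes

Set 225·(1/2)^(t/82.2) = 81.1·(1/2)^(t/230).
Taking log₂: log₂(225/81.1) = t·(1/82.2 − 1/230).
log₂(2.7744) = 1.4722; 1/82.2 − 1/230 = 0.0078176.
t = 1.4722 / 0.0078176 ≈ 188.31 minutes.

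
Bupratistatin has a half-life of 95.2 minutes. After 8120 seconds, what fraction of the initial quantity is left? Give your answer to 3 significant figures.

8120 seconds = 135.333 minutes.
n = 135.333/95.2 ≈ 1.4216 half-lives.
Fraction remaining = (1/2)^1.4216 ≈ 0.37331.

0.373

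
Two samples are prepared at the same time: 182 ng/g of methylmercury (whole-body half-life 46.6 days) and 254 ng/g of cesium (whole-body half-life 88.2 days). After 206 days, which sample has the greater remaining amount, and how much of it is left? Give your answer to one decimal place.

cesium, 50.3 ng/g

methylmercury: 182 × (1/2)^4.4206 ≈ 8.4984 ng/g.
cesium: 254 × (1/2)^2.3356 ≈ 50.321 ng/g.
Cesium has more remaining, at ≈ 50.321 ng/g.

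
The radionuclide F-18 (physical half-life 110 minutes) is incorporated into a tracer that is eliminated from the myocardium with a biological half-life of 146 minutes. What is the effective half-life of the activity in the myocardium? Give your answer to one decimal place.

62.7 minutes

1/t_eff = 1/t_phys + 1/t_biol = 1/110 + 1/146 = 0.01594 per minute.
t_eff = 110 × 146 / (110 + 146) ≈ 62.734 minutes.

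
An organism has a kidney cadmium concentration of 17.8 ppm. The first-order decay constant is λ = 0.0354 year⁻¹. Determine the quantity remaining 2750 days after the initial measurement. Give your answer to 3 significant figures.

t½ = ln 2 / λ = 0.69315 / 0.0354 ≈ 19.58 years.
Convert the elapsed time: 2750 days = 7.53425 years.
Number of half-lives: n = 7.53425/19.58 ≈ 0.38478.
Remaining = 17.8 × (1/2)^0.38478 = 17.8 × 0.76589 ≈ 13.633 ppm.

13.6 ppm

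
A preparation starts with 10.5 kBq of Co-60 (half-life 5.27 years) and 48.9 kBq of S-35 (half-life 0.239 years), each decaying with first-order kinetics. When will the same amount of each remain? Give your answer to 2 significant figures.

Set 10.5·(1/2)^(t/5.27) = 48.9·(1/2)^(t/0.239).
Taking log₂: log₂(10.5/48.9) = t·(1/5.27 − 1/0.239).
log₂(0.21472) = -2.2194; 1/5.27 − 1/0.239 = -3.9943.
t = -2.2194 / -3.9943 ≈ 0.55565 years.

0.56 years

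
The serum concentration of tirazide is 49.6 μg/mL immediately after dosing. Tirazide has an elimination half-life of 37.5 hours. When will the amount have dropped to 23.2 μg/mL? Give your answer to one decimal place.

41.1 hours

Fraction remaining = 23.2/49.6 ≈ 0.46774.
n = log₂(49.6/23.2) = ln(2.1379)/ln 2 ≈ 1.0962 half-lives.
t = n × t½ = 1.0962 × 37.5 ≈ 41.108 hours.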